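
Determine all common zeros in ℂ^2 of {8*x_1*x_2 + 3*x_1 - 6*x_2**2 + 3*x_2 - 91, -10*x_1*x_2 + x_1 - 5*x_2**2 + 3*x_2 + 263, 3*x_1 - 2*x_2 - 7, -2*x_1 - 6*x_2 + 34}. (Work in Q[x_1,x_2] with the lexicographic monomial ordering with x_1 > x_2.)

{(5, 4)}

Compute a lex Gröbner basis by Buchberger's algorithm.
f_1 = 8*x_1*x_2 + 3*x_1 - 6*x_2**2 + 3*x_2 - 91, LT = x_1*x_2.
f_2 = -10*x_1*x_2 + x_1 - 5*x_2**2 + 3*x_2 + 263, LT = x_1*x_2.
f_3 = 3*x_1 - 2*x_2 - 7, LT = x_1.
f_4 = -2*x_1 - 6*x_2 + 34, LT = x_1.

S(f_1,f_2): lcm = x_1*x_2. S = 19/40*x_1 - 5/4*x_2**2 + 27/40*x_2 + 597/40.
  leading term x_1: subtract (19/120)·f_3 from 19/40*x_1 - 5/4*x_2**2 + 27/40*x_2 + 597/40 → -5/4*x_2**2 + 119/120*x_2 + 481/30
  leading term x_2**2: no divisor's leading term divides it; move -5/4*x_2**2 to the remainder.
  leading term x_2: no divisor's leading term divides it; move 119/120*x_2 to the remainder.
  leading term 1: no divisor's leading term divides it; move 481/30 to the remainder.
  remainder -5/4*x_2**2 + 119/120*x_2 + 481/30 ≠ 0; add h_5 = -5/4*x_2**2 + 119/120*x_2 + 481/30 to the basis.

S(f_1,f_3): lcm = x_1*x_2. S = 3/8*x_1 - 1/12*x_2**2 + 65/24*x_2 - 91/8.
  leading term x_1: subtract (1/8)·f_3 from 3/8*x_1 - 1/12*x_2**2 + 65/24*x_2 - 91/8 → -1/12*x_2**2 + 71/24*x_2 - 21/2
  leading term x_2**2: subtract (1/15)·h_5 from -1/12*x_2**2 + 71/24*x_2 - 21/2 → 2603/900*x_2 - 2603/225
  leading term x_2: no divisor's leading term divides it; move 2603/900*x_2 to the remainder.
  leading term 1: no divisor's leading term divides it; move -2603/225 to the remainder.
  remainder 2603/900*x_2 - 2603/225 ≠ 0; add h_6 = 2603/900*x_2 - 2603/225 to the basis.

The other S-polynomials (S(f_1,f_4), S(f_2,f_3), S(f_2,f_4), S(f_3,f_4), S(f_1,h_5), S(f_2,h_5), S(f_3,h_5), S(f_4,h_5), S(f_1,h_6), S(f_2,h_6), S(f_3,h_6), S(f_4,h_6), S(h_5,h_6)) all reduce to 0 modulo the current basis, so we have a Gröbner basis.
Inter-reduce: drop elements whose leading term is divisible by another's, tail-reduce, and make monic.
Reduced Gröbner basis: {x_1 - 5, x_2 - 4}.

From the last basis element, x_2 - 4 = 0, so x_2 takes values in {4}. Each choice, substituted upward through the basis, yields the corresponding point(s) of the solution set.
  x_2 = 4: the earlier basis element becomes x_1 - 5 = 0, giving x_1 = 5 — point (5, 4).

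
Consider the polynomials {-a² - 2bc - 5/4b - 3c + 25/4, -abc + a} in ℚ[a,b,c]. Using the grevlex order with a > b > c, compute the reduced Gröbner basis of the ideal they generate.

G = {b²c² + ⅝b²c + 3/2bc² - 33/8bc - ⅝b - 3/2c + 25/8, abc - a, a² + 2bc + 5/4b + 3c - 25/4}

f_1 = -a² - 2bc - 5/4b - 3c + 25/4, LT = a².
f_2 = -abc + a, LT = abc.

S(f_1,f_2): lcm = a²bc. S = 2b²c² + 5/4b²c + 3bc² + a² - 25/4bc.
  reduce S modulo (f_1, f_2):
  remainder 2b²c² + 5/4b²c + 3bc² - 33/4bc - 5/4b - 3c + 25/4 ≠ 0; add g_3 = 2b²c² + 5/4b²c + 3bc² - 33/4bc - 5/4b - 3c + 25/4 to the basis.

The other S-polynomials (S(f_1,g_3), S(f_2,g_3)) all reduce to 0 modulo the current basis, so we have a Gröbner basis.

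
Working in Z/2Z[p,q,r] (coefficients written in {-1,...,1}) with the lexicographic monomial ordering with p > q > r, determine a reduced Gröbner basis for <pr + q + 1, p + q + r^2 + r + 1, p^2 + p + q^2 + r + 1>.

f_1 = pr + q + 1, LT = pr.
f_2 = p + q + r^2 + r + 1, LT = p.
f_3 = p^2 + p + q^2 + r + 1, LT = p^2.

S(f_1,f_2): lcm = pr. S = qr + q + r^3 + r^2 + r + 1.
  reduce S modulo (f_1, f_2, f_3):
  remainder qr + q + r^3 + r^2 + r + 1 ≠ 0; add g_4 = qr + q + r^3 + r^2 + r + 1 to the basis.

S(f_1,f_3): lcm = p^2r. S = pq + pr + p + q^2r + r^2 + r.
  reduce S modulo (f_1, f_2, f_3, g_4):
  remainder q + r^5 + r^3 + r^2 + 1 ≠ 0; add g_5 = q + r^5 + r^3 + r^2 + 1 to the basis.

S(f_2,f_3): lcm = p^2. S = pq + pr^2 + pr + q^2 + r + 1.
  reduce S modulo (f_1, f_2, f_3, g_4, g_5):
  remainder r^5 + r^4 + r^3 + r^2 ≠ 0; add g_6 = r^5 + r^4 + r^3 + r^2 to the basis.

The other S-polynomials (S(f_1,g_4), S(f_2,g_4), S(f_3,g_4), S(f_1,g_5), S(f_2,g_5), S(f_3,g_5), S(g_4,g_5), S(f_1,g_6), S(f_2,g_6), S(f_3,g_6), S(g_4,g_6), S(g_5,g_6)) all reduce to 0 modulo the current basis, so we have a Gröbner basis.
Inter-reduce: drop elements whose leading term is divisible by another's, tail-reduce, and make monic.

G = {p + r^4 + r^2 + r, q + r^4 + 1, r^5 + r^4 + r^3 + r^2}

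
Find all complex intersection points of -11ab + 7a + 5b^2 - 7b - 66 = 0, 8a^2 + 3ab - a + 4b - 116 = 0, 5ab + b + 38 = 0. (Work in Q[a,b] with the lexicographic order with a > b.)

Compute a lex Gröbner basis by Buchberger's algorithm.
f_1 = -11ab + 7a + 5b^2 - 7b - 66, LT = ab.
f_2 = 8a^2 + 3ab - a + 4b - 116, LT = a^2.
f_3 = 5ab + b + 38, LT = ab.

S(f_1,f_2): lcm = a^2b. S = -7/11a^2 - 73/88ab^2 + 67/88ab + 6a - 1/2b^2 + 29/2b.
  reduce S modulo (f_1, f_2, f_3):
  remainder 8280/1331a - 365/968b^3 + 1291/5324b^2 + 207583/10648b - 5837/484 ≠ 0; add h_4 = 8280/1331a - 365/968b^3 + 1291/5324b^2 + 207583/10648b - 5837/484 to the basis.

S(f_1,f_3): lcm = ab. S = -7/11a - 5/11b^2 + 24/55b - 8/5.
  reduce S modulo (f_1, f_2, f_3, h_4):
  remainder -511/13248b^3 - 14233/33120b^2 + 161003/66240b - 93851/33120 ≠ 0; add h_5 = -511/13248b^3 - 14233/33120b^2 + 161003/66240b - 93851/33120 to the basis.

S(f_2,f_3): lcm = a^2b. S = 3/8ab^2 - 13/40ab - 38/5a + 1/2b^2 - 29/2b.
  reduce S modulo (f_1, f_2, f_3, h_4, h_5):
  remainder 15497/4088b^2 - 228989/20440b + 74019/10220 ≠ 0; add h_6 = 15497/4088b^2 - 228989/20440b + 74019/10220 to the basis.

S(f_1,h_4): lcm = ab. S = -7/11a + 803/13248b^4 - 1291/33120b^3 - 2614613/728640b^2 + 938117/364320b + 6.
  reduce S modulo (f_1, f_2, f_3, h_4, h_5, h_6):
  remainder -59067404/2711975b + 118134808/2711975 ≠ 0; add h_7 = -59067404/2711975b + 118134808/2711975 to the basis.

The other S-polynomials (S(f_2,h_4), S(f_3,h_4), S(f_1,h_5), S(f_2,h_5), S(f_3,h_5), S(h_4,h_5), S(f_1,h_6), S(f_2,h_6), S(f_3,h_6), S(h_4,h_6), S(h_5,h_6), S(f_1,h_7), S(f_2,h_7), S(f_3,h_7), S(h_4,h_7), S(h_5,h_7), S(h_6,h_7)) all reduce to 0 modulo the current basis, so we have a Gröbner basis.
Inter-reduce: drop elements whose leading term is divisible by another's, tail-reduce, and make monic.
Reduced Gröbner basis: {a + 4, b - 2}.

A lex Gröbner basis eliminates variables successively. Here b - 2 depends only on b, with roots {2}; lifting each root through the earlier basis elements recovers the full solutions.
  b = 2: the earlier basis element becomes a + 4 = 0, giving a = -4 — point (-4, 2).

{(-4, 2)}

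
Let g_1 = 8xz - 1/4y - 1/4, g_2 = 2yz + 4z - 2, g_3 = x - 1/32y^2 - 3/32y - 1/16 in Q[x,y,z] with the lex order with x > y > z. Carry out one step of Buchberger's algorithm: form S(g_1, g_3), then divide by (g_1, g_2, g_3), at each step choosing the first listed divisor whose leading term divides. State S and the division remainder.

S(g_1, g_3) = 1/32y^2z + 3/32yz - 1/32y + 1/16z - 1/32; remainder on division = 0.

lcm(LM(g_1), LM(g_3)) = xz.
S = (lcm/LT(g_1))·g_1 − (lcm/LT(g_3))·g_3 = 1/32y^2z + 3/32yz - 1/32y + 1/16z - 1/32.
Reduce S modulo (g_1, g_2, g_3) in that order:
  leading term y^2z: subtract (1/64y)·g_2 from 1/32y^2z + 3/32yz - 1/32y + 1/16z - 1/32 → 1/32yz + 1/16z - 1/32
  leading term yz: subtract (1/64)·g_2 from 1/32yz + 1/16z - 1/32 → 0
The remainder is 0, so this S-polynomial contributes no new basis element.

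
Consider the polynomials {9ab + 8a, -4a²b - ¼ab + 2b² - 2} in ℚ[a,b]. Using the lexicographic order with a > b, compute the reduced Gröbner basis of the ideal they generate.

The reduced Gröbner basis is the canonical form of the ideal for this ordering.

f_1 = 9ab + 8a, LT = ab.
f_2 = -4a²b - ¼ab + 2b² - 2, LT = a²b.

S(f_1,f_2): lcm = a²b. S = 8/9a² - 1/16ab + ½b² - ½.
  reduce S modulo (f_1, f_2):
  remainder 8/9a² + 1/18a + ½b² - ½ ≠ 0; add g_3 = 8/9a² + 1/18a + ½b² - ½ to the basis.

S(f_1,g_3): lcm = a²b. S = 8/9a² - 1/16ab - 9/16b³ + 9/16b.
  reduce S modulo (f_1, f_2, g_3):
  remainder -9/16b³ - ½b² + 9/16b + ½ ≠ 0; add g_4 = -9/16b³ - ½b² + 9/16b + ½ to the basis.

The other S-polynomials (S(f_2,g_3), S(f_1,g_4), S(f_2,g_4), S(g_3,g_4)) all reduce to 0 modulo the current basis, so we have a Gröbner basis.
Inter-reduce: drop elements whose leading term is divisible by another's, tail-reduce, and make monic.

G = {a² + 1/16a + 9/16b² - 9/16, ab + 8/9a, b³ + 8/9b² - b - 8/9}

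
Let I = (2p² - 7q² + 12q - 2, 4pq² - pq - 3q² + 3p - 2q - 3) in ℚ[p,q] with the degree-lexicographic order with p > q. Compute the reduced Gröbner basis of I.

f_1 = 2p² - 7q² + 12q - 2, LT = p².
f_2 = 4pq² - pq - 3q² + 3p - 2q - 3, LT = pq².

S(f_1,f_2): lcm = p²q². S = -7/2q⁴ + ¼p²q + ¾pq² + 6q³ - ¾p² + ½pq - q² + ¾p.
  leading term q⁴: no divisor's leading term divides it; move -7/2q⁴ to the remainder.
  leading term p²q: subtract (⅛q)·f_1 from ¼p²q + ¾pq² + 6q³ - ¾p² + ½pq - q² + ¾p → ¾pq² + 55/8q³ - ¾p² + ½pq - 5/2q² + ¾p + ¼q
  leading term pq²: subtract (3/16)·f_2 from ¾pq² + 55/8q³ - ¾p² + ½pq - 5/2q² + ¾p + ¼q → 55/8q³ - ¾p² + 11/16pq - 31/16q² + 3/16p + ⅝q + 9/16
  leading term q³: no divisor's leading term divides it; move 55/8q³ to the remainder.
  leading term p²: subtract (-⅜)·f_1 from -¾p² + 11/16pq - 31/16q² + 3/16p + ⅝q + 9/16 → 11/16pq - 73/16q² + 3/16p + 41/8q - 3/16
  leading term pq: no divisor's leading term divides it; move 11/16pq to the remainder.
  leading term q²: no divisor's leading term divides it; move -73/16q² to the remainder.
  leading term p: no divisor's leading term divides it; move 3/16p to the remainder.
  leading term q: no divisor's leading term divides it; move 41/8q to the remainder.
  leading term 1: no divisor's leading term divides it; move -3/16 to the remainder.
  remainder -7/2q⁴ + 55/8q³ + 11/16pq - 73/16q² + 3/16p + 41/8q - 3/16 ≠ 0; add g_3 = -7/2q⁴ + 55/8q³ + 11/16pq - 73/16q² + 3/16p + 41/8q - 3/16 to the basis.

The other S-polynomials (S(f_1,g_3), S(f_2,g_3)) all reduce to 0 modulo the current basis, so we have a Gröbner basis.

G = {q⁴ - 55/28q³ - 11/56pq + 73/56q² - 3/56p - 41/28q + 3/56, pq² - ¼pq - ¾q² + ¾p - ½q - ¾, p² - 7/2q² + 6q - 1}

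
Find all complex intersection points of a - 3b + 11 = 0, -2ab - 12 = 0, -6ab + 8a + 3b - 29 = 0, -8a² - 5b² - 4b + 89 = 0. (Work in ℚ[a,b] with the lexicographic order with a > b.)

{(-2, 3)}

Compute a lex Gröbner basis by Buchberger's algorithm.
f_1 = a - 3b + 11, LT = a.
f_2 = -2ab - 12, LT = ab.
f_3 = -6ab + 8a + 3b - 29, LT = ab.
f_4 = -8a² - 5b² - 4b + 89, LT = a².

S(f_1,f_2): lcm = ab. S = -3b² + 11b - 6.
  leading term b²: no divisor's leading term divides it; move -3b² to the remainder.
  leading term b: no divisor's leading term divides it; move 11b to the remainder.
  leading term 1: no divisor's leading term divides it; move -6 to the remainder.
  remainder -3b² + 11b - 6 ≠ 0; add h_5 = -3b² + 11b - 6 to the basis.

S(f_1,f_3): lcm = ab. S = 4/3a - 3b² + 23/2b - 29/6.
  leading term a: subtract (4/3)·f_1 from 4/3a - 3b² + 23/2b - 29/6 → -3b² + 31/2b - 39/2
  leading term b²: subtract (1)·h_5 from -3b² + 31/2b - 39/2 → 9/2b - 27/2
  leading term b: no divisor's leading term divides it; move 9/2b to the remainder.
  leading term 1: no divisor's leading term divides it; move -27/2 to the remainder.
  remainder 9/2b - 27/2 ≠ 0; add h_6 = 9/2b - 27/2 to the basis.

The other S-polynomials (S(f_1,f_4), S(f_2,f_3), S(f_2,f_4), S(f_3,f_4), S(f_1,h_5), S(f_2,h_5), S(f_3,h_5), S(f_4,h_5), S(f_1,h_6), S(f_2,h_6), S(f_3,h_6), S(f_4,h_6), S(h_5,h_6)) all reduce to 0 modulo the current basis, so we have a Gröbner basis.
Inter-reduce: drop elements whose leading term is divisible by another's, tail-reduce, and make monic.
Reduced Gröbner basis: {a + 2, b - 3}.

From the last basis element, b - 3 = 0, so b takes values in {3}. Each choice, substituted upward through the basis, yields the corresponding point(s) of the solution set.
  b = 3: the earlier basis element becomes a + 2 = 0, giving a = -2 — point (-2, 3).
Check: every point annihilates each of the original generators.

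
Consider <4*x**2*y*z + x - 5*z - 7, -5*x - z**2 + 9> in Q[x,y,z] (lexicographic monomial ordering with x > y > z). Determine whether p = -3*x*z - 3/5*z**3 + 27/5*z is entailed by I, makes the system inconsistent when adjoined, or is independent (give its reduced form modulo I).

First compute the reduced Gröbner basis of I by Buchberger's algorithm.
f_1 = 4*x**2*y*z + x - 5*z - 7, LT = x**2*y*z.
f_2 = -5*x - z**2 + 9, LT = x.

S(f_1,f_2): lcm = x**2*y*z. S = -1/5*x*y*z**3 + 9/5*x*y*z + 1/4*x - 5/4*z - 7/4.
  leading term x*y*z**3: subtract (1/25*y*z**3)·f_2 from -1/5*x*y*z**3 + 9/5*x*y*z + 1/4*x - 5/4*z - 7/4 → 9/5*x*y*z + 1/4*x + 1/25*y*z**5 - 9/25*y*z**3 - 5/4*z - 7/4
  leading term x*y*z: subtract (-9/25*y*z)·f_2 from 9/5*x*y*z + 1/4*x + 1/25*y*z**5 - 9/25*y*z**3 - 5/4*z - 7/4 → 1/4*x + 1/25*y*z**5 - 18/25*y*z**3 + 81/25*y*z - 5/4*z - 7/4
  leading term x: subtract (-1/20)·f_2 from 1/4*x + 1/25*y*z**5 - 18/25*y*z**3 + 81/25*y*z - 5/4*z - 7/4 → 1/25*y*z**5 - 18/25*y*z**3 + 81/25*y*z - 1/20*z**2 - 5/4*z - 13/10
  leading term y*z**5: no divisor's leading term divides it; move 1/25*y*z**5 to the remainder.
  leading term y*z**3: no divisor's leading term divides it; move -18/25*y*z**3 to the remainder.
  leading term y*z: no divisor's leading term divides it; move 81/25*y*z to the remainder.
  leading term z**2: no divisor's leading term divides it; move -1/20*z**2 to the remainder.
  leading term z: no divisor's leading term divides it; move -5/4*z to the remainder.
  leading term 1: no divisor's leading term divides it; move -13/10 to the remainder.
  remainder 1/25*y*z**5 - 18/25*y*z**3 + 81/25*y*z - 1/20*z**2 - 5/4*z - 13/10 ≠ 0; add h_3 = 1/25*y*z**5 - 18/25*y*z**3 + 81/25*y*z - 1/20*z**2 - 5/4*z - 13/10 to the basis.

The other S-polynomials (S(f_1,h_3), S(f_2,h_3)) all reduce to 0 modulo the current basis, so we have a Gröbner basis.
Inter-reduce: drop elements whose leading term is divisible by another's, tail-reduce, and make monic.
Reduced Gröbner basis: {x + 1/5*z**2 - 9/5, y*z**5 - 18*y*z**3 + 81*y*z - 5/4*z**2 - 125/4*z - 65/2}.
Label its elements g_1 = x + 1/5*z**2 - 9/5, g_2 = y*z**5 - 18*y*z**3 + 81*y*z - 5/4*z**2 - 125/4*z - 65/2.

Reduce p = -3*x*z - 3/5*z**3 + 27/5*z modulo G:
  leading term x*z: subtract (-3*z)·g_1 from -3*x*z - 3/5*z**3 + 27/5*z → 0
  normal form = 0.
Since the normal form is 0, p ∈ I.

The remainder on division by a Gröbner basis is unique — it is the normal form.

-3*x*z - 3/5*z**3 + 27/5*z lies in I (it reduces to 0).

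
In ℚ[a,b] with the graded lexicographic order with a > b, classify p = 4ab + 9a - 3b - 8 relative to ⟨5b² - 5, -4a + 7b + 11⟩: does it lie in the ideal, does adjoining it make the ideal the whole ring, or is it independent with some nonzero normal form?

First compute the reduced Gröbner basis of I by Buchberger's algorithm.
f_1 = 5b² - 5, LT = b².
f_2 = -4a + 7b + 11, LT = a.

The S-polynomials (S(f_1,f_2)) all reduce to 0 modulo the current basis, so we have a Gröbner basis.
Inter-reduce: drop elements whose leading term is divisible by another's, tail-reduce, and make monic.
Reduced Gröbner basis: {b² - 1, a - 7/4b - 11/4}.
Label its elements g_1 = b² - 1, g_2 = a - 7/4b - 11/4.

Reduce p = 4ab + 9a - 3b - 8 modulo G:
  leading term ab: subtract (4b)·g_2 from 4ab + 9a - 3b - 8 → 7b² + 9a + 8b - 8
  leading term b²: subtract (7)·g_1 from 7b² + 9a + 8b - 8 → 9a + 8b - 1
  leading term a: subtract (9)·g_2 from 9a + 8b - 1 → 95/4b + 95/4
  leading term b: no divisor's leading term divides it; move 95/4b to the remainder.
  leading term 1: no divisor's leading term divides it; move 95/4 to the remainder.
  normal form = 95/4b + 95/4.
The normal form is nonzero, so p ∉ I. Since p minus its normal form lies in I, I + (p) = I + (r) where r = 95/4b + 95/4; decide whether this ideal is the whole ring.
Run Buchberger on G together with r (pairs among the g_i already reduce to 0 since G is a Gröbner basis):
g_1 = b² - 1, LT = b².
g_2 = a - 7/4b - 11/4, LT = a.
r = 95/4b + 95/4, LT = b.

The S-polynomials (S(g_1,g_2), S(g_1,r), S(g_2,r)) all reduce to 0 modulo the current basis, so we have a Gröbner basis.
Inter-reduce: drop elements whose leading term is divisible by another's, tail-reduce, and make monic.
Reduced Gröbner basis: {a - 1, b + 1}.
The reduced Gröbner basis of I + (p) is {a - 1, b + 1} ≠ {1}, a proper ideal, so the enlarged system stays consistent: p is independent of I, with normal form 95/4b + 95/4.

The remainder on division by a Gröbner basis is unique — it is the normal form.

4ab + 9a - 3b - 8 is independent of I; its normal form modulo I is 95/4b + 95/4.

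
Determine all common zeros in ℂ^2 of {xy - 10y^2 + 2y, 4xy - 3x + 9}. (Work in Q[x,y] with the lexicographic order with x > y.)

{(3, 0), (11/4 - sqrt(239)*I/4, 19/40 - sqrt(239)*I/40), (11/4 + sqrt(239)*I/4, 19/40 + sqrt(239)*I/40)}

Compute a lex Gröbner basis by Buchberger's algorithm.
f_1 = xy - 10y^2 + 2y, LT = xy.
f_2 = 4xy - 3x + 9, LT = xy.

S(f_1,f_2): lcm = xy. S = 3/4x - 10y^2 + 2y - 9/4.
  reduce S modulo (f_1, f_2):
  remainder 3/4x - 10y^2 + 2y - 9/4 ≠ 0; add h_3 = 3/4x - 10y^2 + 2y - 9/4 to the basis.

S(f_1,h_3): lcm = xy. S = 40/3y^3 - 38/3y^2 + 5y.
  reduce S modulo (f_1, f_2, h_3):
  remainder 40/3y^3 - 38/3y^2 + 5y ≠ 0; add h_4 = 40/3y^3 - 38/3y^2 + 5y to the basis.

The other S-polynomials (S(f_2,h_3), S(f_1,h_4), S(f_2,h_4), S(h_3,h_4)) all reduce to 0 modulo the current basis, so we have a Gröbner basis.
Inter-reduce: drop elements whose leading term is divisible by another's, tail-reduce, and make monic.
Reduced Gröbner basis: {x - 40/3y^2 + 8/3y - 3, y^3 - 19/20y^2 + 3/8y}.

From the last basis element, y^3 - 19/20y^2 + 3/8y = 0, so y takes values in {0, 19/40 - sqrt(239)*I/40, 19/40 + sqrt(239)*I/40}. Each choice, substituted upward through the basis, yields the corresponding point(s) of the solution set.
  y = 0: the earlier basis element becomes x - 3 = 0, giving x = 3 — point (3, 0).
  y = 19/40 - sqrt(239)*I/40: the earlier basis element becomes x - 11/4 + sqrt(239)*I/4 = 0, giving x = 11/4 - sqrt(239)*I/4 — point (11/4 - sqrt(239)*I/4, 19/40 - sqrt(239)*I/40).
  y = 19/40 + sqrt(239)*I/40: the earlier basis element becomes x - 11/4 - sqrt(239)*I/4 = 0, giving x = 11/4 + sqrt(239)*I/4 — point (11/4 + sqrt(239)*I/4, 19/40 + sqrt(239)*I/40).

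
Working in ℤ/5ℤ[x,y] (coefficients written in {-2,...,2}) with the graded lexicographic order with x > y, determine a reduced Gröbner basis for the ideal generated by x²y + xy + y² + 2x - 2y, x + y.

G = {y³ + y, x + y}

The reduced Gröbner basis is the canonical form of the ideal for this ordering.

f_1 = x²y + xy + y² + 2x - 2y, LT = x²y.
f_2 = x + y, LT = x.

S(f_1,f_2): lcm = x²y. S = -xy² + xy + y² + 2x - 2y.
  leading term xy²: subtract (-y²)·f_2 from -xy² + xy + y² + 2x - 2y → y³ + xy + y² + 2x - 2y
  leading term y³: no divisor's leading term divides it; move y³ to the remainder.
  leading term xy: subtract (y)·f_2 from xy + y² + 2x - 2y → 2x - 2y
  leading term x: subtract (2)·f_2 from 2x - 2y → y
  leading term y: no divisor's leading term divides it; move y to the remainder.
  remainder y³ + y ≠ 0; add g_3 = y³ + y to the basis.

S(f_1,g_3): lcm = x²y³. S = xy³ + y⁴ - x²y + 2xy² - 2y³.
  leading term xy³: subtract (y³)·f_2 from xy³ + y⁴ - x²y + 2xy² - 2y³ → -x²y + 2xy² - 2y³
  leading term x²y: subtract (-1)·f_1 from -x²y + 2xy² - 2y³ → 2xy² - 2y³ + xy + y² + 2x - 2y
  leading term xy²: subtract (2y²)·f_2 from 2xy² - 2y³ + xy + y² + 2x - 2y → y³ + xy + y² + 2x - 2y
  leading term y³: subtract (1)·g_3 from y³ + xy + y² + 2x - 2y → xy + y² + 2x + 2y
  leading term xy: subtract (y)·f_2 from xy + y² + 2x + 2y → 2x + 2y
  leading term x: subtract (2)·f_2 from 2x + 2y → 0
  remainder 0.

S(f_2,g_3): leading monomials are coprime, so the S-polynomial reduces to 0 (Buchberger's first criterion).
Every S-polynomial of the final basis reduces to 0, so we have a Gröbner basis.
Inter-reduce: drop elements whose leading term is divisible by another's, tail-reduce, and make monic.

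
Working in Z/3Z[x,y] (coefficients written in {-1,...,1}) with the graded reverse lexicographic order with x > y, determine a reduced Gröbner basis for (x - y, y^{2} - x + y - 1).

G = {y^{2} - 1, x - y}

f_1 = x - y, LT = x.
f_2 = y^{2} - x + y - 1, LT = y^{2}.

The S-polynomials (S(f_1,f_2)) all reduce to 0 modulo the current basis, so we have a Gröbner basis.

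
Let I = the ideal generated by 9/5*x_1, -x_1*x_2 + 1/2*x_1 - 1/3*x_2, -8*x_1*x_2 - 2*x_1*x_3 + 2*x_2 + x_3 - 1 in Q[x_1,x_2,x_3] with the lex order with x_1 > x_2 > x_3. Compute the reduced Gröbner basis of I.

G = {x_1, x_2, x_3 - 1}

Buchberger's algorithm terminates because the ascending chain of leading-term ideals stabilizes.

f_1 = 9/5*x_1, LT = x_1.
f_2 = -x_1*x_2 + 1/2*x_1 - 1/3*x_2, LT = x_1*x_2.
f_3 = -8*x_1*x_2 - 2*x_1*x_3 + 2*x_2 + x_3 - 1, LT = x_1*x_2.

S(f_1,f_2): lcm = x_1*x_2. S = 1/2*x_1 - 1/3*x_2.
  leading term x_1: subtract (5/18)·f_1 from 1/2*x_1 - 1/3*x_2 → -1/3*x_2
  leading term x_2: no divisor's leading term divides it; move -1/3*x_2 to the remainder.
  remainder -1/3*x_2 ≠ 0; add g_4 = -1/3*x_2 to the basis.

S(f_1,f_3): lcm = x_1*x_2. S = -1/4*x_1*x_3 + 1/4*x_2 + 1/8*x_3 - 1/8.
  leading term x_1*x_3: subtract (-5/36*x_3)·f_1 from -1/4*x_1*x_3 + 1/4*x_2 + 1/8*x_3 - 1/8 → 1/4*x_2 + 1/8*x_3 - 1/8
  leading term x_2: subtract (-3/4)·g_4 from 1/4*x_2 + 1/8*x_3 - 1/8 → 1/8*x_3 - 1/8
  leading term x_3: no divisor's leading term divides it; move 1/8*x_3 to the remainder.
  leading term 1: no divisor's leading term divides it; move -1/8 to the remainder.
  remainder 1/8*x_3 - 1/8 ≠ 0; add g_5 = 1/8*x_3 - 1/8 to the basis.

S(f_2,f_3): lcm = x_1*x_2. S = -1/4*x_1*x_3 - 1/2*x_1 + 7/12*x_2 + 1/8*x_3 - 1/8.
  leading term x_1*x_3: subtract (-5/36*x_3)·f_1 from -1/4*x_1*x_3 - 1/2*x_1 + 7/12*x_2 + 1/8*x_3 - 1/8 → -1/2*x_1 + 7/12*x_2 + 1/8*x_3 - 1/8
  leading term x_1: subtract (-5/18)·f_1 from -1/2*x_1 + 7/12*x_2 + 1/8*x_3 - 1/8 → 7/12*x_2 + 1/8*x_3 - 1/8
  leading term x_2: subtract (-7/4)·g_4 from 7/12*x_2 + 1/8*x_3 - 1/8 → 1/8*x_3 - 1/8
  leading term x_3: subtract (1)·g_5 from 1/8*x_3 - 1/8 → 0
  remainder 0.

S(f_1,g_4): leading monomials are coprime, so the S-polynomial reduces to 0 (Buchberger's first criterion).
S(f_2,g_4): lcm = x_1*x_2. S = -1/2*x_1 + 1/3*x_2.
  leading term x_1: subtract (-5/18)·f_1 from -1/2*x_1 + 1/3*x_2 → 1/3*x_2
  leading term x_2: subtract (-1)·g_4 from 1/3*x_2 → 0
  remainder 0.

S(f_3,g_4): lcm = x_1*x_2. S = 1/4*x_1*x_3 - 1/4*x_2 - 1/8*x_3 + 1/8.
  leading term x_1*x_3: subtract (5/36*x_3)·f_1 from 1/4*x_1*x_3 - 1/4*x_2 - 1/8*x_3 + 1/8 → -1/4*x_2 - 1/8*x_3 + 1/8
  leading term x_2: subtract (3/4)·g_4 from -1/4*x_2 - 1/8*x_3 + 1/8 → -1/8*x_3 + 1/8
  leading term x_3: subtract (-1)·g_5 from -1/8*x_3 + 1/8 → 0
  remainder 0.

S(f_1,g_5): leading monomials are coprime, so the S-polynomial reduces to 0 (Buchberger's first criterion).
S(f_2,g_5): leading monomials are coprime, so the S-polynomial reduces to 0 (Buchberger's first criterion).
S(f_3,g_5): leading monomials are coprime, so the S-polynomial reduces to 0 (Buchberger's first criterion).
S(g_4,g_5): leading monomials are coprime, so the S-polynomial reduces to 0 (Buchberger's first criterion).
Every S-polynomial of the final basis reduces to 0, so we have a Gröbner basis.
Inter-reduce: drop elements whose leading term is divisible by another's, tail-reduce, and make monic.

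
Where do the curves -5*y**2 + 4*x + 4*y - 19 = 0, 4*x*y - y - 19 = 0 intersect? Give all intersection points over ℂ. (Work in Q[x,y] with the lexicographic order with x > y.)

{(5, 1), (1/8 + sqrt(379)*I/8, -1/10 - sqrt(379)*I/10), (1/8 - sqrt(379)*I/8, -1/10 + sqrt(379)*I/10)}

Compute a lex Gröbner basis by Buchberger's algorithm.
f_1 = 4*x - 5*y**2 + 4*y - 19, LT = x.
f_2 = 4*x*y - y - 19, LT = x*y.

S(f_1,f_2): lcm = x*y. S = -5/4*y**3 + y**2 - 9/2*y + 19/4.
  leading term y**3: no divisor's leading term divides it; move -5/4*y**3 to the remainder.
  leading term y**2: no divisor's leading term divides it; move y**2 to the remainder.
  leading term y: no divisor's leading term divides it; move -9/2*y to the remainder.
  leading term 1: no divisor's leading term divides it; move 19/4 to the remainder.
  remainder -5/4*y**3 + y**2 - 9/2*y + 19/4 ≠ 0; add h_3 = -5/4*y**3 + y**2 - 9/2*y + 19/4 to the basis.

S(f_1,h_3): leading monomials are coprime, so the S-polynomial reduces to 0 (Buchberger's first criterion).
S(f_2,h_3): lcm = x*y**3. S = 4/5*x*y**2 - 18/5*x*y + 19/5*x - 1/4*y**3 - 19/4*y**2.
  leading term x*y**2: subtract (1/5*y**2)·f_1 from 4/5*x*y**2 - 18/5*x*y + 19/5*x - 1/4*y**3 - 19/4*y**2 → -18/5*x*y + 19/5*x + y**4 - 21/20*y**3 - 19/20*y**2
  leading term x*y: subtract (-9/10*y)·f_1 from -18/5*x*y + 19/5*x + y**4 - 21/20*y**3 - 19/20*y**2 → 19/5*x + y**4 - 111/20*y**3 + 53/20*y**2 - 171/10*y
  leading term x: subtract (19/20)·f_1 from 19/5*x + y**4 - 111/20*y**3 + 53/20*y**2 - 171/10*y → y**4 - 111/20*y**3 + 37/5*y**2 - 209/10*y + 361/20
  leading term y**4: subtract (-4/5*y)·h_3 from y**4 - 111/20*y**3 + 37/5*y**2 - 209/10*y + 361/20 → -19/4*y**3 + 19/5*y**2 - 171/10*y + 361/20
  leading term y**3: subtract (19/5)·h_3 from -19/4*y**3 + 19/5*y**2 - 171/10*y + 361/20 → 0
  remainder 0.

Every S-polynomial of the final basis reduces to 0, so we have a Gröbner basis.
Inter-reduce: drop elements whose leading term is divisible by another's, tail-reduce, and make monic.
Reduced Gröbner basis: {x - 5/4*y**2 + y - 19/4, y**3 - 4/5*y**2 + 18/5*y - 19/5}.

A lex Gröbner basis eliminates variables successively. Here y**3 - 4/5*y**2 + 18/5*y - 19/5 depends only on y, with roots {1, -1/10 - sqrt(379)*I/10, -1/10 + sqrt(379)*I/10}; lifting each root through the earlier basis elements recovers the full solutions.
  y = 1: the earlier basis element becomes x - 5 = 0, giving x = 5 — point (5, 1).
  y = -1/10 - sqrt(379)*I/10: the earlier basis element becomes x - 1/8 - sqrt(379)*I/8 = 0, giving x = 1/8 + sqrt(379)*I/8 — point (1/8 + sqrt(379)*I/8, -1/10 - sqrt(379)*I/10).
  y = -1/10 + sqrt(379)*I/10: the earlier basis element becomes x - 1/8 + sqrt(379)*I/8 = 0, giving x = 1/8 - sqrt(379)*I/8 — point (1/8 - sqrt(379)*I/8, -1/10 + sqrt(379)*I/10).
Substituting each solution back into the original system confirms all equations vanish.
Zero-dimensionality of the ideal guarantees finitely many solutions over ℂ.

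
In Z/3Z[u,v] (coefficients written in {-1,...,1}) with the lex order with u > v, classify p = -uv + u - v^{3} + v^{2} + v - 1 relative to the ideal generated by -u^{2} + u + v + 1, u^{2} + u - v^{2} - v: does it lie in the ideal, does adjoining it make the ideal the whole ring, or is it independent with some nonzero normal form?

First compute the reduced Gröbner basis of I by Buchberger's algorithm.
f_1 = -u^{2} + u + v + 1, LT = u^{2}.
f_2 = u^{2} + u - v^{2} - v, LT = u^{2}.

S(f_1,f_2): lcm = u^{2}. S = u + v^{2} - 1.
  leading term u: no divisor's leading term divides it; move u to the remainder.
  leading term v^{2}: no divisor's leading term divides it; move v^{2} to the remainder.
  leading term 1: no divisor's leading term divides it; move -1 to the remainder.
  remainder u + v^{2} - 1 ≠ 0; add h_3 = u + v^{2} - 1 to the basis.

S(f_1,h_3): lcm = u^{2}. S = -uv^{2} - v - 1.
  leading term uv^{2}: subtract (-v^{2})·h_3 from -uv^{2} - v - 1 → v^{4} - v^{2} - v - 1
  leading term v^{4}: no divisor's leading term divides it; move v^{4} to the remainder.
  leading term v^{2}: no divisor's leading term divides it; move -v^{2} to the remainder.
  leading term v: no divisor's leading term divides it; move -v to the remainder.
  leading term 1: no divisor's leading term divides it; move -1 to the remainder.
  remainder v^{4} - v^{2} - v - 1 ≠ 0; add h_4 = v^{4} - v^{2} - v - 1 to the basis.

S(f_2,h_3): lcm = u^{2}. S = -uv^{2} - u - v^{2} - v.
  leading term uv^{2}: subtract (-v^{2})·h_3 from -uv^{2} - u - v^{2} - v → -u + v^{4} + v^{2} - v
  leading term u: subtract (-1)·h_3 from -u + v^{4} + v^{2} - v → v^{4} - v^{2} - v - 1
  leading term v^{4}: subtract (1)·h_4 from v^{4} - v^{2} - v - 1 → 0
  remainder 0.

S(f_1,h_4): leading monomials are coprime, so the S-polynomial reduces to 0 (Buchberger's first criterion).
S(f_2,h_4): leading monomials are coprime, so the S-polynomial reduces to 0 (Buchberger's first criterion).
S(h_3,h_4): leading monomials are coprime, so the S-polynomial reduces to 0 (Buchberger's first criterion).
Every S-polynomial of the final basis reduces to 0, so we have a Gröbner basis.
Inter-reduce: drop elements whose leading term is divisible by another's, tail-reduce, and make monic.
Reduced Gröbner basis: {u + v^{2} - 1, v^{4} - v^{2} - v - 1}.
Label its elements g_1 = u + v^{2} - 1, g_2 = v^{4} - v^{2} - v - 1.

Reduce p = -uv + u - v^{3} + v^{2} + v - 1 modulo G:
  leading term uv: subtract (-v)·g_1 from -uv + u - v^{3} + v^{2} + v - 1 → u + v^{2} - 1
  leading term u: subtract (1)·g_1 from u + v^{2} - 1 → 0
  normal form = 0.
Since the normal form is 0, p ∈ I.

-uv + u - v^{3} + v^{2} + v - 1 lies in I (it reduces to 0).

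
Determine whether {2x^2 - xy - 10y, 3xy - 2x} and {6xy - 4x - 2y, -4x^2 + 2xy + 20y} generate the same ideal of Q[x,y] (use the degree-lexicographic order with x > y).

No, the ideals differ.

Since reduced Gröbner bases are canonical representatives of ideals under a given ordering, it suffices to compute and compare them.
Buchberger on the first generating set:
f_1 = 2x^2 - xy - 10y, LT = x^2.
f_2 = 3xy - 2x, LT = xy.

S(f_1,f_2): lcm = x^2y. S = -1/2xy^2 + 2/3x^2 - 5y^2.
  leading term xy^2: subtract (-1/6y)·f_2 from -1/2xy^2 + 2/3x^2 - 5y^2 → 2/3x^2 - 1/3xy - 5y^2
  leading term x^2: subtract (1/3)·f_1 from 2/3x^2 - 1/3xy - 5y^2 → -5y^2 + 10/3y
  leading term y^2: no divisor's leading term divides it; move -5y^2 to the remainder.
  leading term y: no divisor's leading term divides it; move 10/3y to the remainder.
  remainder -5y^2 + 10/3y ≠ 0; add g_3 = -5y^2 + 10/3y to the basis.

The other S-polynomials (S(f_1,g_3), S(f_2,g_3)) all reduce to 0 modulo the current basis, so we have a Gröbner basis.
Inter-reduce: drop elements whose leading term is divisible by another's, tail-reduce, and make monic.
Reduced Gröbner basis: {x^2 - 1/3x - 5y, xy - 2/3x, y^2 - 2/3y}.

Buchberger on the second generating set:
h_1 = 6xy - 4x - 2y, LT = xy.
h_2 = -4x^2 + 2xy + 20y, LT = x^2.

S(h_1,h_2): lcm = x^2y. S = 1/2xy^2 - 2/3x^2 - 1/3xy + 5y^2.
  leading term xy^2: subtract (1/12y)·h_1 from 1/2xy^2 - 2/3x^2 - 1/3xy + 5y^2 → -2/3x^2 + 31/6y^2
  leading term x^2: subtract (1/6)·h_2 from -2/3x^2 + 31/6y^2 → -1/3xy + 31/6y^2 - 10/3y
  leading term xy: subtract (-1/18)·h_1 from -1/3xy + 31/6y^2 - 10/3y → 31/6y^2 - 2/9x - 31/9y
  leading term y^2: no divisor's leading term divides it; move 31/6y^2 to the remainder.
  leading term x: no divisor's leading term divides it; move -2/9x to the remainder.
  leading term y: no divisor's leading term divides it; move -31/9y to the remainder.
  remainder 31/6y^2 - 2/9x - 31/9y ≠ 0; add k_3 = 31/6y^2 - 2/9x - 31/9y to the basis.

The other S-polynomials (S(h_1,k_3), S(h_2,k_3)) all reduce to 0 modulo the current basis, so we have a Gröbner basis.
Inter-reduce: drop elements whose leading term is divisible by another's, tail-reduce, and make monic.
Reduced Gröbner basis: {x^2 - 1/3x - 31/6y, xy - 2/3x - 1/3y, y^2 - 4/93x - 2/3y}.

The bases are distinct; the ideals are different.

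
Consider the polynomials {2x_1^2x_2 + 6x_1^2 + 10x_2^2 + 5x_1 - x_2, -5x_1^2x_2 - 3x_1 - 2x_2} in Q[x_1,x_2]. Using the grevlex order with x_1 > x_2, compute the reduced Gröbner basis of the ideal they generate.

G = {x_2^3 + 19/50x_1x_2 - 9/50x_2^2 - 9/25x_1 - 6/25x_2, x_1^2 + 5/3x_2^2 + 19/30x_1 - 3/10x_2}

The reduced Gröbner basis is the canonical form of the ideal for this ordering.

f_1 = 2x_1^2x_2 + 6x_1^2 + 10x_2^2 + 5x_1 - x_2, LT = x_1^2x_2.
f_2 = -5x_1^2x_2 - 3x_1 - 2x_2, LT = x_1^2x_2.

S(f_1,f_2): lcm = x_1^2x_2. S = 3x_1^2 + 5x_2^2 + 19/10x_1 - 9/10x_2.
  leading term x_1^2: no divisor's leading term divides it; move 3x_1^2 to the remainder.
  leading term x_2^2: no divisor's leading term divides it; move 5x_2^2 to the remainder.
  leading term x_1: no divisor's leading term divides it; move 19/10x_1 to the remainder.
  leading term x_2: no divisor's leading term divides it; move -9/10x_2 to the remainder.
  remainder 3x_1^2 + 5x_2^2 + 19/10x_1 - 9/10x_2 ≠ 0; add g_3 = 3x_1^2 + 5x_2^2 + 19/10x_1 - 9/10x_2 to the basis.

S(f_1,g_3): lcm = x_1^2x_2. S = -5/3x_2^3 + 3x_1^2 - 19/30x_1x_2 + 53/10x_2^2 + 5/2x_1 - 1/2x_2.
  leading term x_2^3: no divisor's leading term divides it; move -5/3x_2^3 to the remainder.
  leading term x_1^2: subtract (1)·g_3 from 3x_1^2 - 19/30x_1x_2 + 53/10x_2^2 + 5/2x_1 - 1/2x_2 → -19/30x_1x_2 + 3/10x_2^2 + 3/5x_1 + 2/5x_2
  leading term x_1x_2: no divisor's leading term divides it; move -19/30x_1x_2 to the remainder.
  leading term x_2^2: no divisor's leading term divides it; move 3/10x_2^2 to the remainder.
  leading term x_1: no divisor's leading term divides it; move 3/5x_1 to the remainder.
  leading term x_2: no divisor's leading term divides it; move 2/5x_2 to the remainder.
  remainder -5/3x_2^3 - 19/30x_1x_2 + 3/10x_2^2 + 3/5x_1 + 2/5x_2 ≠ 0; add g_4 = -5/3x_2^3 - 19/30x_1x_2 + 3/10x_2^2 + 3/5x_1 + 2/5x_2 to the basis.

The other S-polynomials (S(f_2,g_3), S(f_1,g_4), S(f_2,g_4), S(g_3,g_4)) all reduce to 0 modulo the current basis, so we have a Gröbner basis.
Inter-reduce: drop elements whose leading term is divisible by another's, tail-reduce, and make monic.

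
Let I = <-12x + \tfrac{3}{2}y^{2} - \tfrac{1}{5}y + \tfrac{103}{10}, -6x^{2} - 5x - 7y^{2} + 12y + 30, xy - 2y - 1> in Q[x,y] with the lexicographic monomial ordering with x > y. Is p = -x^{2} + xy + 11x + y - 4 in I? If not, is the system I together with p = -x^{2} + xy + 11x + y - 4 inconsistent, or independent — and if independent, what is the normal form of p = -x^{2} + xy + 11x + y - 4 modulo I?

Adjoining -x^{2} + xy + 11x + y - 4 makes the ideal the whole ring: the system is inconsistent.

First compute the reduced Gröbner basis of I by Buchberger's algorithm.
f_1 = -12x + \tfrac{3}{2}y^{2} - \tfrac{1}{5}y + \tfrac{103}{10}, LT = x.
f_2 = -6x^{2} - 5x - 7y^{2} + 12y + 30, LT = x^{2}.
f_3 = xy - 2y - 1, LT = xy.

S(f_1,f_2): lcm = x^{2}. S = -\tfrac{1}{8}xy^{2} + \tfrac{1}{60}xy - \tfrac{203}{120}x - \tfrac{7}{6}y^{2} + 2y + 5.
  reduce S modulo (f_1, f_2, f_3):
  remainder -\tfrac{1}{64}y^{4} + \tfrac{1}{240}y^{3} - \tfrac{10697}{7200}y^{2} + \tfrac{817}{400}y + \tfrac{51091}{14400} ≠ 0; add h_4 = -\tfrac{1}{64}y^{4} + \tfrac{1}{240}y^{3} - \tfrac{10697}{7200}y^{2} + \tfrac{817}{400}y + \tfrac{51091}{14400} to the basis.

S(f_1,f_3): lcm = xy. S = -\tfrac{1}{8}y^{3} + \tfrac{1}{60}y^{2} + \tfrac{137}{120}y + 1.
  reduce S modulo (f_1, f_2, f_3, h_4):
  remainder -\tfrac{1}{8}y^{3} + \tfrac{1}{60}y^{2} + \tfrac{137}{120}y + 1 ≠ 0; add h_5 = -\tfrac{1}{8}y^{3} + \tfrac{1}{60}y^{2} + \tfrac{137}{120}y + 1 to the basis.

S(f_2,f_3): lcm = x^{2}y. S = \tfrac{17}{6}xy + x + \tfrac{7}{6}y^{3} - 2y^{2} - 5y.
  reduce S modulo (f_1, f_2, f_3, h_4, h_5):
  remainder -\tfrac{619}{360}y^{2} + \tfrac{407}{36}y + \tfrac{521}{40} ≠ 0; add h_6 = -\tfrac{619}{360}y^{2} + \tfrac{407}{36}y + \tfrac{521}{40} to the basis.

S(f_3,h_4): lcm = xy^{4}. S = \tfrac{4}{15}xy^{3} - \tfrac{21394}{225}xy^{2} + \tfrac{3268}{25}xy + \tfrac{51091}{225}x - 2y^{4} - y^{3}.
  reduce S modulo (f_1, f_2, f_3, h_4, h_5, h_6):
  remainder \tfrac{422863603489}{62673750}y + \tfrac{422863603489}{62673750} ≠ 0; add h_7 = \tfrac{422863603489}{62673750}y + \tfrac{422863603489}{62673750} to the basis.

The other S-polynomials (S(f_1,h_4), S(f_2,h_4), S(f_1,h_5), S(f_2,h_5), S(f_3,h_5), S(h_4,h_5), S(f_1,h_6), S(f_2,h_6), S(f_3,h_6), S(h_4,h_6), S(h_5,h_6), S(f_1,h_7), S(f_2,h_7), S(f_3,h_7), S(h_4,h_7), S(h_5,h_7), S(h_6,h_7)) all reduce to 0 modulo the current basis, so we have a Gröbner basis.
Inter-reduce: drop elements whose leading term is divisible by another's, tail-reduce, and make monic.
Reduced Gröbner basis: {x - 1, y + 1}.
Label its elements g_1 = x - 1, g_2 = y + 1.

Reduce p = -x^{2} + xy + 11x + y - 4 modulo G:
  leading term x^{2}: subtract (-x)·g_1 from -x^{2} + xy + 11x + y - 4 → xy + 10x + y - 4
  leading term xy: subtract (y)·g_1 from xy + 10x + y - 4 → 10x + 2y - 4
  leading term x: subtract (10)·g_1 from 10x + 2y - 4 → 2y + 6
  leading term y: subtract (2)·g_2 from 2y + 6 → 4
  leading term 1: no divisor's leading term divides it; move 4 to the remainder.
  normal form = 4.
The normal form is nonzero, so p ∉ I. Since p minus its normal form lies in I, I + (p) = I + (r) where r = 4; decide whether this ideal is the whole ring.
Here r = 4 is a nonzero constant, hence a unit: 1 ∈ I + (p), the Gröbner basis of I + (p) is {1}, and the enlarged system has no common solution — adjoining p is inconsistent.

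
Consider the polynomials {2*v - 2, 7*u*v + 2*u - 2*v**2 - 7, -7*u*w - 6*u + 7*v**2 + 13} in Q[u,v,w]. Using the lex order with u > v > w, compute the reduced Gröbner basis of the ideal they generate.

f_1 = 2*v - 2, LT = v.
f_2 = 7*u*v + 2*u - 2*v**2 - 7, LT = u*v.
f_3 = -7*u*w - 6*u + 7*v**2 + 13, LT = u*w.

S(f_1,f_2): lcm = u*v. S = -9/7*u + 2/7*v**2 + 1.
  reduce S modulo (f_1, f_2, f_3):
  remainder -9/7*u + 9/7 ≠ 0; add g_4 = -9/7*u + 9/7 to the basis.

S(f_2,f_3): lcm = u*v*w. S = -6/7*u*v + 2/7*u*w + v**3 - 2/7*v**2*w + 13/7*v - w.
  reduce S modulo (f_1, f_2, f_3, g_4):
  remainder -9/7*w + 18/7 ≠ 0; add g_5 = -9/7*w + 18/7 to the basis.

The other S-polynomials (S(f_1,f_3), S(f_1,g_4), S(f_2,g_4), S(f_3,g_4), S(f_1,g_5), S(f_2,g_5), S(f_3,g_5), S(g_4,g_5)) all reduce to 0 modulo the current basis, so we have a Gröbner basis.
Inter-reduce: drop elements whose leading term is divisible by another's, tail-reduce, and make monic.

G = {u - 1, v - 1, w - 2}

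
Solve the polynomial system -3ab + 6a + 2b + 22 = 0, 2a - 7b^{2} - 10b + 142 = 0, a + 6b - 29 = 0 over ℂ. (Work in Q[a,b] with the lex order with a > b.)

{(5, 4)}

Compute a lex Gröbner basis by Buchberger's algorithm.
f_1 = -3ab + 6a + 2b + 22, LT = ab.
f_2 = 2a - 7b^{2} - 10b + 142, LT = a.
f_3 = a + 6b - 29, LT = a.

S(f_1,f_2): lcm = ab. S = -2a + \tfrac{7}{2}b^{3} + 5b^{2} - \tfrac{215}{3}b - \tfrac{22}{3}.
  leading term a: subtract (-1)·f_2 from -2a + \tfrac{7}{2}b^{3} + 5b^{2} - \tfrac{215}{3}b - \tfrac{22}{3} → \tfrac{7}{2}b^{3} - 2b^{2} - \tfrac{245}{3}b + \tfrac{404}{3}
  leading term b^{3}: no divisor's leading term divides it; move \tfrac{7}{2}b^{3} to the remainder.
  leading term b^{2}: no divisor's leading term divides it; move -2b^{2} to the remainder.
  leading term b: no divisor's leading term divides it; move -\tfrac{245}{3}b to the remainder.
  leading term 1: no divisor's leading term divides it; move \tfrac{404}{3} to the remainder.
  remainder \tfrac{7}{2}b^{3} - 2b^{2} - \tfrac{245}{3}b + \tfrac{404}{3} ≠ 0; add h_4 = \tfrac{7}{2}b^{3} - 2b^{2} - \tfrac{245}{3}b + \tfrac{404}{3} to the basis.

S(f_1,f_3): lcm = ab. S = -2a - 6b^{2} + \tfrac{85}{3}b - \tfrac{22}{3}.
  leading term a: subtract (-1)·f_2 from -2a - 6b^{2} + \tfrac{85}{3}b - \tfrac{22}{3} → -13b^{2} + \tfrac{55}{3}b + \tfrac{404}{3}
  leading term b^{2}: no divisor's leading term divides it; move -13b^{2} to the remainder.
  leading term b: no divisor's leading term divides it; move \tfrac{55}{3}b to the remainder.
  leading term 1: no divisor's leading term divides it; move \tfrac{404}{3} to the remainder.
  remainder -13b^{2} + \tfrac{55}{3}b + \tfrac{404}{3} ≠ 0; add h_5 = -13b^{2} + \tfrac{55}{3}b + \tfrac{404}{3} to the basis.

S(f_2,f_3): lcm = a. S = -\tfrac{7}{2}b^{2} - 11b + 100.
  leading term b^{2}: subtract (\tfrac{7}{26})·h_5 from -\tfrac{7}{2}b^{2} - 11b + 100 → -\tfrac{1243}{78}b + \tfrac{2486}{39}
  leading term b: no divisor's leading term divides it; move -\tfrac{1243}{78}b to the remainder.
  leading term 1: no divisor's leading term divides it; move \tfrac{2486}{39} to the remainder.
  remainder -\tfrac{1243}{78}b + \tfrac{2486}{39} ≠ 0; add h_6 = -\tfrac{1243}{78}b + \tfrac{2486}{39} to the basis.

The other S-polynomials (S(f_1,h_4), S(f_2,h_4), S(f_3,h_4), S(f_1,h_5), S(f_2,h_5), S(f_3,h_5), S(h_4,h_5), S(f_1,h_6), S(f_2,h_6), S(f_3,h_6), S(h_4,h_6), S(h_5,h_6)) all reduce to 0 modulo the current basis, so we have a Gröbner basis.
Inter-reduce: drop elements whose leading term is divisible by another's, tail-reduce, and make monic.
Reduced Gröbner basis: {a - 5, b - 4}.

Since the basis is lex-ordered, b - 4 is univariate in b. Its roots are {4}. Back-substituting each root into the other basis elements fixes the other coordinates.
  b = 4: the earlier basis element becomes a - 5 = 0, giving a = 5 — point (5, 4).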